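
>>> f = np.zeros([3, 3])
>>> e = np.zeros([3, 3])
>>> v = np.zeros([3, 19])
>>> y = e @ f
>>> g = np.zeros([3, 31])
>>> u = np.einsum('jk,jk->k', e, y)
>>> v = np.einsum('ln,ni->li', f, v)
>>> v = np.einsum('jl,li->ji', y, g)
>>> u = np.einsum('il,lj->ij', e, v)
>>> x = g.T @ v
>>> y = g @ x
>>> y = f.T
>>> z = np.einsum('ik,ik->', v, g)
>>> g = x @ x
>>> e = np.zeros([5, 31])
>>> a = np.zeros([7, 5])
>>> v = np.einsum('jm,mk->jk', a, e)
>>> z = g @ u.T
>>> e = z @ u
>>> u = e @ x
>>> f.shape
(3, 3)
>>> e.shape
(31, 31)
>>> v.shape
(7, 31)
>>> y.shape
(3, 3)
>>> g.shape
(31, 31)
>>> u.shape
(31, 31)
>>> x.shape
(31, 31)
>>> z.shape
(31, 3)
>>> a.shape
(7, 5)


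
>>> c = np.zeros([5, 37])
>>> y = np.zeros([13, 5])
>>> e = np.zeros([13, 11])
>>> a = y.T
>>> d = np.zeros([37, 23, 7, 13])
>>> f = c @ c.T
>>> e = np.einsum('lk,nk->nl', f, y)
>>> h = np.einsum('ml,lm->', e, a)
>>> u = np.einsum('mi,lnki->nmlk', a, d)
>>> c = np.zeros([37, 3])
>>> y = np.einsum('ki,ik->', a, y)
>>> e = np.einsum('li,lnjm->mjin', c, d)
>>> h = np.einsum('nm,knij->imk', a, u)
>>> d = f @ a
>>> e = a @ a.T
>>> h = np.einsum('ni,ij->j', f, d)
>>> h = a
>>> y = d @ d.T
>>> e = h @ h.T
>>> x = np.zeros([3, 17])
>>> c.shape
(37, 3)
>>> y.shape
(5, 5)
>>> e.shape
(5, 5)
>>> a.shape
(5, 13)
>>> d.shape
(5, 13)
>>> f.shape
(5, 5)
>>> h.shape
(5, 13)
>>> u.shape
(23, 5, 37, 7)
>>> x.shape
(3, 17)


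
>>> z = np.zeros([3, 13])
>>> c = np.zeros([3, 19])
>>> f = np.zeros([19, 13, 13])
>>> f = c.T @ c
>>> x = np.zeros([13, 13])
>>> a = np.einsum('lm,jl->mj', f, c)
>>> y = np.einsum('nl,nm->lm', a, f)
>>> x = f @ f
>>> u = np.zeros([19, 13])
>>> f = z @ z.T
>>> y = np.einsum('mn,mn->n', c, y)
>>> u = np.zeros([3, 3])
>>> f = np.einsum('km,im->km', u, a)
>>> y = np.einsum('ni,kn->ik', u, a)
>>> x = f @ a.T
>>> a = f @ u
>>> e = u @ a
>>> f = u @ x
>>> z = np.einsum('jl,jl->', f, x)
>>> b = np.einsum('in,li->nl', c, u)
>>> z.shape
()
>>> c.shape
(3, 19)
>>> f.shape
(3, 19)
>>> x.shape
(3, 19)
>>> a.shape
(3, 3)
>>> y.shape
(3, 19)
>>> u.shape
(3, 3)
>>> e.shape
(3, 3)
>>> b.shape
(19, 3)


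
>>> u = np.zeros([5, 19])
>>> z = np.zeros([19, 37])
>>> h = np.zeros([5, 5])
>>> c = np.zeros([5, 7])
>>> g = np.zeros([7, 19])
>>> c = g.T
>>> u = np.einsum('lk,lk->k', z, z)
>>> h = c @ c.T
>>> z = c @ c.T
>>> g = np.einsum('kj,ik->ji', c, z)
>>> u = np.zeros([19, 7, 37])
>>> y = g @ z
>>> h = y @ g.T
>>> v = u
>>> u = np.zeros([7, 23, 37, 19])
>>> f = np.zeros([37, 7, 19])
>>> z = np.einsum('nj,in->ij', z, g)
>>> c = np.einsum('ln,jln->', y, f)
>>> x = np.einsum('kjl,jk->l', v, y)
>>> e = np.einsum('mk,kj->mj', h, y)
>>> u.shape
(7, 23, 37, 19)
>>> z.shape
(7, 19)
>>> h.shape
(7, 7)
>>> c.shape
()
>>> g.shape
(7, 19)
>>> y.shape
(7, 19)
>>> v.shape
(19, 7, 37)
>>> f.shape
(37, 7, 19)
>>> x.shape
(37,)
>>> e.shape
(7, 19)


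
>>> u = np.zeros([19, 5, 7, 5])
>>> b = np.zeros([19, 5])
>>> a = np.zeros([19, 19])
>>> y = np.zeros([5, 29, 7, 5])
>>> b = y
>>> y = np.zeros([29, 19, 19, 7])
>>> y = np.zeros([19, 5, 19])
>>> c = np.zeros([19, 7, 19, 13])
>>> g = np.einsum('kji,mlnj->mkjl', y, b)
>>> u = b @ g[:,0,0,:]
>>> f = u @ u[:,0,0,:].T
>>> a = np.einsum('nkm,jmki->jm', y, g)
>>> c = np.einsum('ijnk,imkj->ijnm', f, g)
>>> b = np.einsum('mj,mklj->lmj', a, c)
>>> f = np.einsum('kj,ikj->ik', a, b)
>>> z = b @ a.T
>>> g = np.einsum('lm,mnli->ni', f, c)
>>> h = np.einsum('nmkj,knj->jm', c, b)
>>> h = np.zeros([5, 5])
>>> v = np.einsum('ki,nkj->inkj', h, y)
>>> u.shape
(5, 29, 7, 29)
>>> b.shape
(7, 5, 19)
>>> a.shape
(5, 19)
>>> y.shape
(19, 5, 19)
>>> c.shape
(5, 29, 7, 19)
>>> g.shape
(29, 19)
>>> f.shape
(7, 5)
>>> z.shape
(7, 5, 5)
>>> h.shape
(5, 5)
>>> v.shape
(5, 19, 5, 19)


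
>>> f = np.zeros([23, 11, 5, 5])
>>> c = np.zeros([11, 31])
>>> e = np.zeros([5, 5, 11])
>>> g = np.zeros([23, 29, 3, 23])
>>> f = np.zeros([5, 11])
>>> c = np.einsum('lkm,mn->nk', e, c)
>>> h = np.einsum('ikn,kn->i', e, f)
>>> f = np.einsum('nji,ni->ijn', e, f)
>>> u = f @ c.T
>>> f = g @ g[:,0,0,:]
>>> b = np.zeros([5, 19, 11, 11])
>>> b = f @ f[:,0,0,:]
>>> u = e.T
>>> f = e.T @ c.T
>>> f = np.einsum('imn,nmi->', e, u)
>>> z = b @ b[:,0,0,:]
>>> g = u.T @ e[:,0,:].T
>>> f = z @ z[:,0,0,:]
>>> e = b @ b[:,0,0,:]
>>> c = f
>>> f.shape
(23, 29, 3, 23)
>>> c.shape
(23, 29, 3, 23)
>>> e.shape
(23, 29, 3, 23)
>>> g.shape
(5, 5, 5)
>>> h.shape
(5,)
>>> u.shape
(11, 5, 5)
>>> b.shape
(23, 29, 3, 23)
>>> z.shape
(23, 29, 3, 23)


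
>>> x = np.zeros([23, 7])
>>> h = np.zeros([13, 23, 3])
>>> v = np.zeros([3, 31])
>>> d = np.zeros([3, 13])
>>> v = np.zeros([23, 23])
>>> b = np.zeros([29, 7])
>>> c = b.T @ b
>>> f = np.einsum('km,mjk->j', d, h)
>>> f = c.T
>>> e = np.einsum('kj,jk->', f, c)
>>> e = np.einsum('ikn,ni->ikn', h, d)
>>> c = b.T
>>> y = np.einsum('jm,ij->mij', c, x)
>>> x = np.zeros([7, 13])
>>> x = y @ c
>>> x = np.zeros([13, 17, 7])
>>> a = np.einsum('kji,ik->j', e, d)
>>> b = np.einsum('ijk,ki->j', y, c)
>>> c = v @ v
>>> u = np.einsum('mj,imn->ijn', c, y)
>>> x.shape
(13, 17, 7)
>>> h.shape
(13, 23, 3)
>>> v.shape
(23, 23)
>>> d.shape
(3, 13)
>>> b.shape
(23,)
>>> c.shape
(23, 23)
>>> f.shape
(7, 7)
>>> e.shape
(13, 23, 3)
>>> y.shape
(29, 23, 7)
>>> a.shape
(23,)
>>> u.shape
(29, 23, 7)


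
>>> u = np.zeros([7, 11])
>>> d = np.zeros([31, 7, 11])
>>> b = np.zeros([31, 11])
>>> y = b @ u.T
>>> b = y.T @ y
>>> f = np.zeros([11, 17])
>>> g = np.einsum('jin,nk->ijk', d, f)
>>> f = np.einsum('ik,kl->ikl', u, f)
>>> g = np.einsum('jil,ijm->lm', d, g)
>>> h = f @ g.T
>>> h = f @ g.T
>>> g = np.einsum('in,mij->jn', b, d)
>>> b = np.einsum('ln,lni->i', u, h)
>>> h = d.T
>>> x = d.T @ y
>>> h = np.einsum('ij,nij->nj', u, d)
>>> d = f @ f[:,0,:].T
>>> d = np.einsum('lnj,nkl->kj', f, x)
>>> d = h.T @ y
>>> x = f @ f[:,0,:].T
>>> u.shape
(7, 11)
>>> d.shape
(11, 7)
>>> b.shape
(11,)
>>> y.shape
(31, 7)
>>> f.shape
(7, 11, 17)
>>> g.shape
(11, 7)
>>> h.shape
(31, 11)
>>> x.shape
(7, 11, 7)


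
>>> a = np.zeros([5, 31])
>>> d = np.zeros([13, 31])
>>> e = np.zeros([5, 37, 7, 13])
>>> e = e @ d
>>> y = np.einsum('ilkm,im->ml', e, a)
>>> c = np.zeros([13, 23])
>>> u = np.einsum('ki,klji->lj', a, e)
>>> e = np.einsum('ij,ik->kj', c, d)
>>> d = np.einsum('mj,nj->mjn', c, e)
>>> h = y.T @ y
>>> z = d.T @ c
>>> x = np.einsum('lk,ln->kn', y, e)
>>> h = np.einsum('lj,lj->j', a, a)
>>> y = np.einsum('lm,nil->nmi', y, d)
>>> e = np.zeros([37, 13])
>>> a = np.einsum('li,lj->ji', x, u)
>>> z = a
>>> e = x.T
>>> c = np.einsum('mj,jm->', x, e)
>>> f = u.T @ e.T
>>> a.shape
(7, 23)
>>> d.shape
(13, 23, 31)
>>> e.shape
(23, 37)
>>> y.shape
(13, 37, 23)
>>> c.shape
()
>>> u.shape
(37, 7)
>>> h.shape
(31,)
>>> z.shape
(7, 23)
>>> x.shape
(37, 23)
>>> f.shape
(7, 23)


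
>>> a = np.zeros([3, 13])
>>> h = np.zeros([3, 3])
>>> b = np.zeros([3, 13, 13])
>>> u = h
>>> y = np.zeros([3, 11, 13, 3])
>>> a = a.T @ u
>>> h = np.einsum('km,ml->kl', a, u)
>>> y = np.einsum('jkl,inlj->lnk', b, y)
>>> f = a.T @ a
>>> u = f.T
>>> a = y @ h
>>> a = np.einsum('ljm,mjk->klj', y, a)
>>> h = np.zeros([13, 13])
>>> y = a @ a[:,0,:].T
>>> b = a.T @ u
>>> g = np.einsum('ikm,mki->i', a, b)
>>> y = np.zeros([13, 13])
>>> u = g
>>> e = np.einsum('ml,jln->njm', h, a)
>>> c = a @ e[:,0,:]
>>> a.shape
(3, 13, 11)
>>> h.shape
(13, 13)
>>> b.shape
(11, 13, 3)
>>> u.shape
(3,)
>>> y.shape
(13, 13)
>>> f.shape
(3, 3)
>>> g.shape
(3,)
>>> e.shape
(11, 3, 13)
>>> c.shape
(3, 13, 13)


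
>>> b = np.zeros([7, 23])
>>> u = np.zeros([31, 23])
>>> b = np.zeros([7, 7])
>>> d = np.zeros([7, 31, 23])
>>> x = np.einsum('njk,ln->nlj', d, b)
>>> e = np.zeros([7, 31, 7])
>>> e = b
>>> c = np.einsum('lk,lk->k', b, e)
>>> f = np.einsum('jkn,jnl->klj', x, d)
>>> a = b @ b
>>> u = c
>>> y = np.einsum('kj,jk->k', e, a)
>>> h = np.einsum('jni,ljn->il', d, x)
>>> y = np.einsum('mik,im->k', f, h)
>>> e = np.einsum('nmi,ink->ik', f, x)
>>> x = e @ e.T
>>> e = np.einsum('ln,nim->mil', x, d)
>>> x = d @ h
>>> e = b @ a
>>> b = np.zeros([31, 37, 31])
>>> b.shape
(31, 37, 31)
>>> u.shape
(7,)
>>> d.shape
(7, 31, 23)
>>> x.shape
(7, 31, 7)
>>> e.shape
(7, 7)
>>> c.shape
(7,)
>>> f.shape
(7, 23, 7)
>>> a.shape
(7, 7)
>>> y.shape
(7,)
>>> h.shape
(23, 7)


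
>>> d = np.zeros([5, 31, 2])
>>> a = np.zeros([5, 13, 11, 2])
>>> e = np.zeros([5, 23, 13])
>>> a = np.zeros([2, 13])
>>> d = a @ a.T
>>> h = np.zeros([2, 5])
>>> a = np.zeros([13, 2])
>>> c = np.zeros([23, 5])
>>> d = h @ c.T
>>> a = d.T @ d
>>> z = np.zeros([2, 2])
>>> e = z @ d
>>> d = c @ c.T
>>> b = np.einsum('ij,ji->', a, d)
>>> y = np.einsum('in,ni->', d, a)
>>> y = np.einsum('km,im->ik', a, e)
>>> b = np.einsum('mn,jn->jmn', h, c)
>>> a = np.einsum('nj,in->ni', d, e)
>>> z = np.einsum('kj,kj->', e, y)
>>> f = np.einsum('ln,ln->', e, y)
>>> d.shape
(23, 23)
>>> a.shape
(23, 2)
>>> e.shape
(2, 23)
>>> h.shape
(2, 5)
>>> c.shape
(23, 5)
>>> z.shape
()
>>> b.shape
(23, 2, 5)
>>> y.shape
(2, 23)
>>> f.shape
()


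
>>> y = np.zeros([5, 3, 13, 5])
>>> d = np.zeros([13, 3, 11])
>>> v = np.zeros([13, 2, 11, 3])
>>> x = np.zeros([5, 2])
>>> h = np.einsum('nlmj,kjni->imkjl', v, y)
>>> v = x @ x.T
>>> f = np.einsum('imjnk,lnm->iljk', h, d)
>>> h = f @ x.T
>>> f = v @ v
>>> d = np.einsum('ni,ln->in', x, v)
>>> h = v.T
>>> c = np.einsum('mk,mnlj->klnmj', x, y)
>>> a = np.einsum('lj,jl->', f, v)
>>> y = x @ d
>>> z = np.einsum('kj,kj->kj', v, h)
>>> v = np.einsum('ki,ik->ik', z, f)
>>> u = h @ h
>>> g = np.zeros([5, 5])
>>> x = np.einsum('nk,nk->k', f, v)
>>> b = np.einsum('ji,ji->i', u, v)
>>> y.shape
(5, 5)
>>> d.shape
(2, 5)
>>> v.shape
(5, 5)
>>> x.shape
(5,)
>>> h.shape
(5, 5)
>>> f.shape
(5, 5)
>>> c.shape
(2, 13, 3, 5, 5)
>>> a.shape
()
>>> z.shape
(5, 5)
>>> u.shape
(5, 5)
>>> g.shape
(5, 5)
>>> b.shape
(5,)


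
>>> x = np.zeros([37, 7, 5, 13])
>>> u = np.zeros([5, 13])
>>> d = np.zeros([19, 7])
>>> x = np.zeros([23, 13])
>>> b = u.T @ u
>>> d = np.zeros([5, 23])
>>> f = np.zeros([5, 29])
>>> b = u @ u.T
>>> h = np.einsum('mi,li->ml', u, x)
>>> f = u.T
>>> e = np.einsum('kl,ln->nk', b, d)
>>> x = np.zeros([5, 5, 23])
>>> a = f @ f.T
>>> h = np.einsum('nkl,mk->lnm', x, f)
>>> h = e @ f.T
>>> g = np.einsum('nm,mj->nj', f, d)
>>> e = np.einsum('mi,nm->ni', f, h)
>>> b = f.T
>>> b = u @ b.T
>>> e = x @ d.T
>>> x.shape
(5, 5, 23)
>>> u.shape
(5, 13)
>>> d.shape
(5, 23)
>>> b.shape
(5, 5)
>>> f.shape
(13, 5)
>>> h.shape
(23, 13)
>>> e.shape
(5, 5, 5)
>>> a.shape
(13, 13)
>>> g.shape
(13, 23)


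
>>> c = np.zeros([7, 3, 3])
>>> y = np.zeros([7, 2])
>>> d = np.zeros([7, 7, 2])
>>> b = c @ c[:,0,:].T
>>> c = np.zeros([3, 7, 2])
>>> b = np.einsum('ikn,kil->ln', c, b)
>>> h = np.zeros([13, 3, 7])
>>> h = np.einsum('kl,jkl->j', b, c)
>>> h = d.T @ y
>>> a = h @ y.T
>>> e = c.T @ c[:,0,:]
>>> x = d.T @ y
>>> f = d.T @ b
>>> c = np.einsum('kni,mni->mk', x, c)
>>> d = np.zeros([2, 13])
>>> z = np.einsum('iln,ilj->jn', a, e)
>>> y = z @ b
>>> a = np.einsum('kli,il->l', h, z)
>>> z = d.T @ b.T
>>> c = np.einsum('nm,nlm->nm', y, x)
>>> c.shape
(2, 2)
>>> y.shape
(2, 2)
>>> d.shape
(2, 13)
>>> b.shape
(7, 2)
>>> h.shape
(2, 7, 2)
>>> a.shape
(7,)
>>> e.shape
(2, 7, 2)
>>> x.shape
(2, 7, 2)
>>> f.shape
(2, 7, 2)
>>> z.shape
(13, 7)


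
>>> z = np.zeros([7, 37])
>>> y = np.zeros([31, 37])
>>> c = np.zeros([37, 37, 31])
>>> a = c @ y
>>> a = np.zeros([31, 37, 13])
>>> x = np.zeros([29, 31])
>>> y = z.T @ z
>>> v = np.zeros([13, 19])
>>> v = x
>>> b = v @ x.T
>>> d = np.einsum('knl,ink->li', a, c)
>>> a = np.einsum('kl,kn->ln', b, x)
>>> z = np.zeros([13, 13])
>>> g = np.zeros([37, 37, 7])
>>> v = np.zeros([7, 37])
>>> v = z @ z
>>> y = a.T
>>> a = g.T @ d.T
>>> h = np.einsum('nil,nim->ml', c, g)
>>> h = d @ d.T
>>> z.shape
(13, 13)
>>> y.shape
(31, 29)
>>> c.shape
(37, 37, 31)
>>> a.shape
(7, 37, 13)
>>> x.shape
(29, 31)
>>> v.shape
(13, 13)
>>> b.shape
(29, 29)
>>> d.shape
(13, 37)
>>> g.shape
(37, 37, 7)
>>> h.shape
(13, 13)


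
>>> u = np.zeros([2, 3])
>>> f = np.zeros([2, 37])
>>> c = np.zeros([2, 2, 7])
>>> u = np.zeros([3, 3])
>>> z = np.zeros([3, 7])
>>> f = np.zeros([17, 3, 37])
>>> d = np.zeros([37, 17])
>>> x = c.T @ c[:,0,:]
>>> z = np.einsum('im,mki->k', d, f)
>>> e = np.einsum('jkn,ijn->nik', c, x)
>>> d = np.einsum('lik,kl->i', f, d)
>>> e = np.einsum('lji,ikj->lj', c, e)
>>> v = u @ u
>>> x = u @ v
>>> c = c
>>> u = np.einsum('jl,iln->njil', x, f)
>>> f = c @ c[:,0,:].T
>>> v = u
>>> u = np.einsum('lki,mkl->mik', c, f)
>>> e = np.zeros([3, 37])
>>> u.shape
(2, 7, 2)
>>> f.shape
(2, 2, 2)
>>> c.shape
(2, 2, 7)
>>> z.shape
(3,)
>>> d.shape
(3,)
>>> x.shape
(3, 3)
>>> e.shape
(3, 37)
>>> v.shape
(37, 3, 17, 3)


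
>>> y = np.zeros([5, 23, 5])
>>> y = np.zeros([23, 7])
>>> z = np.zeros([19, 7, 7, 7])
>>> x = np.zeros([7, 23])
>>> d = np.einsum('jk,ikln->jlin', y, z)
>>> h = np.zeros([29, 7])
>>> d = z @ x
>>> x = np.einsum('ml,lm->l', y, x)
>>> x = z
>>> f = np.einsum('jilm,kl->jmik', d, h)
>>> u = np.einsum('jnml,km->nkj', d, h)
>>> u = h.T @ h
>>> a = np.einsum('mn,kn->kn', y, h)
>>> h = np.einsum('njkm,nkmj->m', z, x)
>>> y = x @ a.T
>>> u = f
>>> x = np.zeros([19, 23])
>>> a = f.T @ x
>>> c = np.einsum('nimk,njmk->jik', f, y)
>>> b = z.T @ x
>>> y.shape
(19, 7, 7, 29)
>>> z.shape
(19, 7, 7, 7)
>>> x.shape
(19, 23)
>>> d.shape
(19, 7, 7, 23)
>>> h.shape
(7,)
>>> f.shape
(19, 23, 7, 29)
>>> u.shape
(19, 23, 7, 29)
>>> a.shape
(29, 7, 23, 23)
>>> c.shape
(7, 23, 29)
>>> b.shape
(7, 7, 7, 23)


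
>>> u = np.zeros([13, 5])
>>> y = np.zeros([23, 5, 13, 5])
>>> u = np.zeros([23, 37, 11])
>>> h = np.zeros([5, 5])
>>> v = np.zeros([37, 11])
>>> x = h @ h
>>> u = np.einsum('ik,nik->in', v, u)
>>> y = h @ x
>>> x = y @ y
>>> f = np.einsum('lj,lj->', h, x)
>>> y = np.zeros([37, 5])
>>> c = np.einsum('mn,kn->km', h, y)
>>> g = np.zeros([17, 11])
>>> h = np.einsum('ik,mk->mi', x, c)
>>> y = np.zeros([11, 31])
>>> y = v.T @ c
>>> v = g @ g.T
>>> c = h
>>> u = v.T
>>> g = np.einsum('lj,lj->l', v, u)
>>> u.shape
(17, 17)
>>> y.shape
(11, 5)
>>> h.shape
(37, 5)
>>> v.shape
(17, 17)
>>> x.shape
(5, 5)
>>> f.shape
()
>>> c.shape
(37, 5)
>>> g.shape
(17,)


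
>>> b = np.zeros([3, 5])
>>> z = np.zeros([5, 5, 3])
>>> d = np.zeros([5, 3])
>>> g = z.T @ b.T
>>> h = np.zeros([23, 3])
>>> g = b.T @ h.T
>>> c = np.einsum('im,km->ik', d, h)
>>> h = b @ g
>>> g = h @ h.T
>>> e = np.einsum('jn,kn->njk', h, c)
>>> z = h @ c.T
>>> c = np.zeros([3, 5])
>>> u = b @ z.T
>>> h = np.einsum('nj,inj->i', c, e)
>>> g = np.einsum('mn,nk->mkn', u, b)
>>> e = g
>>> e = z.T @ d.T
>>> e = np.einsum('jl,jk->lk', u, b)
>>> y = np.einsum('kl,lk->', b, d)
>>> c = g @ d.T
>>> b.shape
(3, 5)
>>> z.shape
(3, 5)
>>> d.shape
(5, 3)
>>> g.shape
(3, 5, 3)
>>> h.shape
(23,)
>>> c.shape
(3, 5, 5)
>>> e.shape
(3, 5)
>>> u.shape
(3, 3)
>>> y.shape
()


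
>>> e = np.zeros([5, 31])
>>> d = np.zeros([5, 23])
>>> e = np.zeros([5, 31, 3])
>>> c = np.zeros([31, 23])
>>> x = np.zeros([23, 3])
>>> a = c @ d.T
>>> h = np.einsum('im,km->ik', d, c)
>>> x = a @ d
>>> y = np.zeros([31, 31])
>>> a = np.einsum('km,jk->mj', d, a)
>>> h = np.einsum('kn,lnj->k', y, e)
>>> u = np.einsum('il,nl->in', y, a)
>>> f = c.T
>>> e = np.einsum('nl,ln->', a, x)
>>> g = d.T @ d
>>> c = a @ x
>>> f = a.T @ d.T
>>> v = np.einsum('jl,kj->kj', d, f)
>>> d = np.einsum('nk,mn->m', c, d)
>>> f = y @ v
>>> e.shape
()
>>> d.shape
(5,)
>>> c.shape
(23, 23)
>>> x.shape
(31, 23)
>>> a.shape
(23, 31)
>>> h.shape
(31,)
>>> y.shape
(31, 31)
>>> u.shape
(31, 23)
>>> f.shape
(31, 5)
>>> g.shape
(23, 23)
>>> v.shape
(31, 5)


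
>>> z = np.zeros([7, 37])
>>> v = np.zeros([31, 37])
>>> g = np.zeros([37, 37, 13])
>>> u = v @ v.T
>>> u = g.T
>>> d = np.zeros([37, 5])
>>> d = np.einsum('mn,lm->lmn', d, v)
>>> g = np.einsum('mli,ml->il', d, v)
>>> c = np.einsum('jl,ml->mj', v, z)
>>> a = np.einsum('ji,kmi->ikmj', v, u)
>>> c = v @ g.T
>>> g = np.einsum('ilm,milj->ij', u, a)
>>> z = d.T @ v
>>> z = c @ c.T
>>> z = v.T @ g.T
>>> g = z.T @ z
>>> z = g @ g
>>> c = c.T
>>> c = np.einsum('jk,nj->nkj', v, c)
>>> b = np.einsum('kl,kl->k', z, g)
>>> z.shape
(13, 13)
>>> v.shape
(31, 37)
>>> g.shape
(13, 13)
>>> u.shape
(13, 37, 37)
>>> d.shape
(31, 37, 5)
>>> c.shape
(5, 37, 31)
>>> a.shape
(37, 13, 37, 31)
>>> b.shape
(13,)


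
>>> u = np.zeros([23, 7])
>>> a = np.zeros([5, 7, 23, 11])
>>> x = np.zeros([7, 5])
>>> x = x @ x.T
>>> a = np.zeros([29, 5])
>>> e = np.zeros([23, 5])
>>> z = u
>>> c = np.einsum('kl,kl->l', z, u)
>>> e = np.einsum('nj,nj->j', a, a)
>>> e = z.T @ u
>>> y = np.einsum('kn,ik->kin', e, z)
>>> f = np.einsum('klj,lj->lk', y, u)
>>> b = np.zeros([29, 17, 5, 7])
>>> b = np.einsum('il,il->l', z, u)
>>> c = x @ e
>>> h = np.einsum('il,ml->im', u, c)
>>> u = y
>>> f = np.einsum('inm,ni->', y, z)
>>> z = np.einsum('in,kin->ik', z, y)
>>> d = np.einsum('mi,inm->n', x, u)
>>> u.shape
(7, 23, 7)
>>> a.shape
(29, 5)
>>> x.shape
(7, 7)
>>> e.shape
(7, 7)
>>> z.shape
(23, 7)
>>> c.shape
(7, 7)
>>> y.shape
(7, 23, 7)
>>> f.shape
()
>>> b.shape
(7,)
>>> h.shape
(23, 7)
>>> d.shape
(23,)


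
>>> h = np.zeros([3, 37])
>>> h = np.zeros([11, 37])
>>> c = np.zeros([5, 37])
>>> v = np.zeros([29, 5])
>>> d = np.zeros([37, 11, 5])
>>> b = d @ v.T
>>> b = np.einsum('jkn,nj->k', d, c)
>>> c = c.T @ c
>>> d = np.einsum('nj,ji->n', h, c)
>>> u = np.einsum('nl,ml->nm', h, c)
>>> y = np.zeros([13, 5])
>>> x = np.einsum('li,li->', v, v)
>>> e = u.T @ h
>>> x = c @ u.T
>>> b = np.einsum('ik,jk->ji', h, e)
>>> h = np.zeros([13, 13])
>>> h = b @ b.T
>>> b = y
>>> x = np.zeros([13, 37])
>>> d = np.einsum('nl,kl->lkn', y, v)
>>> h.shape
(37, 37)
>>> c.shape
(37, 37)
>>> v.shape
(29, 5)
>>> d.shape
(5, 29, 13)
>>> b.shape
(13, 5)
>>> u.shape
(11, 37)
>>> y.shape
(13, 5)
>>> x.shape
(13, 37)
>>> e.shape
(37, 37)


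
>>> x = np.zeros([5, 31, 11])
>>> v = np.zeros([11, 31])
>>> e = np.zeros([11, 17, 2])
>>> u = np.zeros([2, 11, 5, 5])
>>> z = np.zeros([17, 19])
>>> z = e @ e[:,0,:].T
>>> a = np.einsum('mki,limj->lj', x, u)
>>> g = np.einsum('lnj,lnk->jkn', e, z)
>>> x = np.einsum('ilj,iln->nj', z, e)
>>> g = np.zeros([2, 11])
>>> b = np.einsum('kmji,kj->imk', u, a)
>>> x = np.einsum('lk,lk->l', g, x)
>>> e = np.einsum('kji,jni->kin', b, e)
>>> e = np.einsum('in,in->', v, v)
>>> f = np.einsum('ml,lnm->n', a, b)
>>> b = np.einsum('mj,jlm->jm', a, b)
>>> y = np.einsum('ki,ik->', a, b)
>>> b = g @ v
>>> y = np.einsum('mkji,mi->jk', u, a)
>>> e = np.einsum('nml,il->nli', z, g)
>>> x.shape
(2,)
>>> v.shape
(11, 31)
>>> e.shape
(11, 11, 2)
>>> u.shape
(2, 11, 5, 5)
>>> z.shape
(11, 17, 11)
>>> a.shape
(2, 5)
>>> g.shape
(2, 11)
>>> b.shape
(2, 31)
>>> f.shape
(11,)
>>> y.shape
(5, 11)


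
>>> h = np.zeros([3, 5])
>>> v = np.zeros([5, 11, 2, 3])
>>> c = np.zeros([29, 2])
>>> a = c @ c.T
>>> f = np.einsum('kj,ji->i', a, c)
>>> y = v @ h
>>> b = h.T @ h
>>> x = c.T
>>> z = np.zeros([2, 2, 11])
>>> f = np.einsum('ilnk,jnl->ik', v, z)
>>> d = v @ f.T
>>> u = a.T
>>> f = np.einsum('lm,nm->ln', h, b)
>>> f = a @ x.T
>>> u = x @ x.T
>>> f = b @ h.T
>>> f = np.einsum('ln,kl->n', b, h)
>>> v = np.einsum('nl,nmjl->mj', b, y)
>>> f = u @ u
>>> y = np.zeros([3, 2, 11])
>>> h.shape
(3, 5)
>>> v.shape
(11, 2)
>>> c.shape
(29, 2)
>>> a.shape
(29, 29)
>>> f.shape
(2, 2)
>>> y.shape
(3, 2, 11)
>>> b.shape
(5, 5)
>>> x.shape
(2, 29)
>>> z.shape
(2, 2, 11)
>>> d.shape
(5, 11, 2, 5)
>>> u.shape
(2, 2)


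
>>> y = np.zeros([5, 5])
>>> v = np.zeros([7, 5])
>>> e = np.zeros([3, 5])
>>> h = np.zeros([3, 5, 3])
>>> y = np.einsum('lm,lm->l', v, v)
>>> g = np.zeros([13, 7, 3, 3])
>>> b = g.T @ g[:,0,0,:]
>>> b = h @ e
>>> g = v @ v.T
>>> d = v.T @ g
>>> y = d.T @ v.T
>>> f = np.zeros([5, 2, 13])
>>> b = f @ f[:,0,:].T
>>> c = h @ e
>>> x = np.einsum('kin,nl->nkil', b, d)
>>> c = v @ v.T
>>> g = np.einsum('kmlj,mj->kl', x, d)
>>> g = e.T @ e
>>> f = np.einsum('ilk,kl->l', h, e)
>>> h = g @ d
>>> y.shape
(7, 7)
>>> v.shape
(7, 5)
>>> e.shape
(3, 5)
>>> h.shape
(5, 7)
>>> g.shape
(5, 5)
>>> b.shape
(5, 2, 5)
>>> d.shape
(5, 7)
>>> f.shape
(5,)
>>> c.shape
(7, 7)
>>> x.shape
(5, 5, 2, 7)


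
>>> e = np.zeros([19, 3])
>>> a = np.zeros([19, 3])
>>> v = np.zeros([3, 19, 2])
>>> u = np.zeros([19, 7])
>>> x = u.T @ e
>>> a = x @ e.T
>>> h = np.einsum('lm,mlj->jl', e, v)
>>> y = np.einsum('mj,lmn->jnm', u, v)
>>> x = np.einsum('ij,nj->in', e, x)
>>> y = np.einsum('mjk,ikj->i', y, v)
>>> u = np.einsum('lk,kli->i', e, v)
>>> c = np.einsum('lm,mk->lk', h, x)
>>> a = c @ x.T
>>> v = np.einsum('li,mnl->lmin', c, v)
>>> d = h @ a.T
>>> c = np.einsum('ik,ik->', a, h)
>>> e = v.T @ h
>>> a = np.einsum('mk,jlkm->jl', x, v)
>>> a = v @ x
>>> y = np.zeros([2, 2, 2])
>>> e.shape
(19, 7, 3, 19)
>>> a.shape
(2, 3, 7, 7)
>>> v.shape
(2, 3, 7, 19)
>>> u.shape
(2,)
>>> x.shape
(19, 7)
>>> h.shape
(2, 19)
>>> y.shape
(2, 2, 2)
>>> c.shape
()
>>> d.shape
(2, 2)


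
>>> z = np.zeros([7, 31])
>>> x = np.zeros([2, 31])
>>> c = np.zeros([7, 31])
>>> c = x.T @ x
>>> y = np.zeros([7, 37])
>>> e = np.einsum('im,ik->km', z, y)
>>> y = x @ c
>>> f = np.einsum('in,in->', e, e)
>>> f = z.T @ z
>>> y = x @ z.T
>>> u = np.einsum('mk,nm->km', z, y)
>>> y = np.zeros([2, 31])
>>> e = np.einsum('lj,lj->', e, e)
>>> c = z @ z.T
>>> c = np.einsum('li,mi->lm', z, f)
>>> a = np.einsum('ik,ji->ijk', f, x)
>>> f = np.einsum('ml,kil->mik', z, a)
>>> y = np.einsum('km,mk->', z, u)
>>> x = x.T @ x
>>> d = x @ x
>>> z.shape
(7, 31)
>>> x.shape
(31, 31)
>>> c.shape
(7, 31)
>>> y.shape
()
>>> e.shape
()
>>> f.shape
(7, 2, 31)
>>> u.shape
(31, 7)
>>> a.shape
(31, 2, 31)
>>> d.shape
(31, 31)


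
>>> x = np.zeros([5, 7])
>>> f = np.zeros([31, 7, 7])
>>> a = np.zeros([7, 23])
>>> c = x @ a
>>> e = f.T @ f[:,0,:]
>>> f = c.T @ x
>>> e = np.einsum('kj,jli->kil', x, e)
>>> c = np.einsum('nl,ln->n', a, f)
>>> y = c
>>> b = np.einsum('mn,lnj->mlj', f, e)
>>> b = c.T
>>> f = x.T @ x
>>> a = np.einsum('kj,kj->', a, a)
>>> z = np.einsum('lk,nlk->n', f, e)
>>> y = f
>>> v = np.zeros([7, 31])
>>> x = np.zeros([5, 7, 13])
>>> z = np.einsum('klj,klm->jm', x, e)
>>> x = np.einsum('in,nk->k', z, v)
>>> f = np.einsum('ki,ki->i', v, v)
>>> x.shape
(31,)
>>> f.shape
(31,)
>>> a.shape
()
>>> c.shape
(7,)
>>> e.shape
(5, 7, 7)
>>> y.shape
(7, 7)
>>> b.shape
(7,)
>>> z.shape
(13, 7)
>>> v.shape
(7, 31)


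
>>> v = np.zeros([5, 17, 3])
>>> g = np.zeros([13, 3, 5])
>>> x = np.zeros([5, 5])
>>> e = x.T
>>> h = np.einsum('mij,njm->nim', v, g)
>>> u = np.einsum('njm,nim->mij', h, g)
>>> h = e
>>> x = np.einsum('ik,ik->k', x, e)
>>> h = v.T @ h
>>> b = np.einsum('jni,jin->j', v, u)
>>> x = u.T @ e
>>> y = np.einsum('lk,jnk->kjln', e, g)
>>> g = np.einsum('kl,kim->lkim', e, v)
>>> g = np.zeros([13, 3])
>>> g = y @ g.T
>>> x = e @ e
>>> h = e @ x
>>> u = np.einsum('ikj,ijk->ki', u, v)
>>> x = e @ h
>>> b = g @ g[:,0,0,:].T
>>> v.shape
(5, 17, 3)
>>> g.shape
(5, 13, 5, 13)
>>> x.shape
(5, 5)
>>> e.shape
(5, 5)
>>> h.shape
(5, 5)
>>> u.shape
(3, 5)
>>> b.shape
(5, 13, 5, 5)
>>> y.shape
(5, 13, 5, 3)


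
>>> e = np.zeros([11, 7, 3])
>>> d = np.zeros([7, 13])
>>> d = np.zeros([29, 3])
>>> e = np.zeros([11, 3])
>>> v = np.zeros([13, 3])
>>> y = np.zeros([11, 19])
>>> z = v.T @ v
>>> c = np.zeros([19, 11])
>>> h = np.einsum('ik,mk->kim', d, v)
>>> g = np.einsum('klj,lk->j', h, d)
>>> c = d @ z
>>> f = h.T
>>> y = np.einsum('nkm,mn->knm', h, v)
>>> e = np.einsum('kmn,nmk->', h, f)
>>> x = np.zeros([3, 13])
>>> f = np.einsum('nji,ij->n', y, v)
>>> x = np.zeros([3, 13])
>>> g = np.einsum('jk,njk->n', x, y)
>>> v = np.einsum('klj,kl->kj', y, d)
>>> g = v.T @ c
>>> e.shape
()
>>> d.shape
(29, 3)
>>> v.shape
(29, 13)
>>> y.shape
(29, 3, 13)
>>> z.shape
(3, 3)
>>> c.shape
(29, 3)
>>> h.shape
(3, 29, 13)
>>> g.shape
(13, 3)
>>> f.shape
(29,)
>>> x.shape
(3, 13)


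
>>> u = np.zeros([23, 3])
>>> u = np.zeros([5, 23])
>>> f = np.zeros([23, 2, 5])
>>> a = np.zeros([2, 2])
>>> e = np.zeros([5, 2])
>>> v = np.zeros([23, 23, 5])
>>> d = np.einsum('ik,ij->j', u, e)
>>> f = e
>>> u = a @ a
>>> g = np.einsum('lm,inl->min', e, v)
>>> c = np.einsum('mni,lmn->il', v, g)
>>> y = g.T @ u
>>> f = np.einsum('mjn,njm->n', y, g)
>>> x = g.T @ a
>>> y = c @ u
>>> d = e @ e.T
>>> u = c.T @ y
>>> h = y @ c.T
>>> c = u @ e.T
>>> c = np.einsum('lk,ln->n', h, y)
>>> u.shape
(2, 2)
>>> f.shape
(2,)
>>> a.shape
(2, 2)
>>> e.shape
(5, 2)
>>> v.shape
(23, 23, 5)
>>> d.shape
(5, 5)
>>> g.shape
(2, 23, 23)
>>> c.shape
(2,)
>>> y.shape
(5, 2)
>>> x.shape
(23, 23, 2)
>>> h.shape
(5, 5)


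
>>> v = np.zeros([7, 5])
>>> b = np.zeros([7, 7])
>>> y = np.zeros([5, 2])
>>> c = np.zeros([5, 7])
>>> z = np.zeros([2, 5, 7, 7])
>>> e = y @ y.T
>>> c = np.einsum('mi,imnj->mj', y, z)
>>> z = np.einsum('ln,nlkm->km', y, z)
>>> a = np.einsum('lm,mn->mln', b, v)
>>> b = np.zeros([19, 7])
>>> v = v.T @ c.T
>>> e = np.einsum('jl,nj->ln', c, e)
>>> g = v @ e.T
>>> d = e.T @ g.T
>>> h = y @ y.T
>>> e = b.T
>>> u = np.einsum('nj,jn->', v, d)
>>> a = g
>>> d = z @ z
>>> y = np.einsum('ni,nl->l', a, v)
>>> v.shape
(5, 5)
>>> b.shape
(19, 7)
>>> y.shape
(5,)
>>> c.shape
(5, 7)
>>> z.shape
(7, 7)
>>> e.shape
(7, 19)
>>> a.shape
(5, 7)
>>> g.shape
(5, 7)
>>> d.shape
(7, 7)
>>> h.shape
(5, 5)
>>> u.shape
()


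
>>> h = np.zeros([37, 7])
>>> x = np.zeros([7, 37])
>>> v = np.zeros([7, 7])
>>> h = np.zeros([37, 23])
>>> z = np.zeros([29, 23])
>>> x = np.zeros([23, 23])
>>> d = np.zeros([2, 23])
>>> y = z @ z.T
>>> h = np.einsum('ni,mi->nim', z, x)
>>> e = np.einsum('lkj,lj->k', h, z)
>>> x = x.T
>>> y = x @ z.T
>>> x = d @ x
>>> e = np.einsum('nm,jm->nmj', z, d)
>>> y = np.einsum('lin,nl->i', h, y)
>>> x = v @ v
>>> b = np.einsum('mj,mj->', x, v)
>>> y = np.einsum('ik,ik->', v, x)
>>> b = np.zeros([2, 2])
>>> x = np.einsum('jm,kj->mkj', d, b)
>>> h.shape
(29, 23, 23)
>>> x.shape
(23, 2, 2)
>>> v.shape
(7, 7)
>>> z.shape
(29, 23)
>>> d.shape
(2, 23)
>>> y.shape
()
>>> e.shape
(29, 23, 2)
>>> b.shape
(2, 2)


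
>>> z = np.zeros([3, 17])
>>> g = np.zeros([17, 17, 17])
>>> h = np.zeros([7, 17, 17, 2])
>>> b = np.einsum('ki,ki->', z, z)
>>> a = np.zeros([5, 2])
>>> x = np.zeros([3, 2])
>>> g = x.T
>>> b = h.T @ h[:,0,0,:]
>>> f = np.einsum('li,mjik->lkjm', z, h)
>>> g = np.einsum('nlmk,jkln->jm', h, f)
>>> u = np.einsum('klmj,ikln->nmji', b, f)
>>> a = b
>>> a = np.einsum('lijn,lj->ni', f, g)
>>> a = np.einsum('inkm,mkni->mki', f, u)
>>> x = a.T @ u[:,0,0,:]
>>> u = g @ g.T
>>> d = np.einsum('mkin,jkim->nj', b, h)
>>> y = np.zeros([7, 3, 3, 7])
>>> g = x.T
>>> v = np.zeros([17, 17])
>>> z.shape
(3, 17)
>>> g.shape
(3, 17, 3)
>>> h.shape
(7, 17, 17, 2)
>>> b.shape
(2, 17, 17, 2)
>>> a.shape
(7, 17, 3)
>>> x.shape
(3, 17, 3)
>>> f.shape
(3, 2, 17, 7)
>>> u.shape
(3, 3)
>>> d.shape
(2, 7)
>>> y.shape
(7, 3, 3, 7)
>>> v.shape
(17, 17)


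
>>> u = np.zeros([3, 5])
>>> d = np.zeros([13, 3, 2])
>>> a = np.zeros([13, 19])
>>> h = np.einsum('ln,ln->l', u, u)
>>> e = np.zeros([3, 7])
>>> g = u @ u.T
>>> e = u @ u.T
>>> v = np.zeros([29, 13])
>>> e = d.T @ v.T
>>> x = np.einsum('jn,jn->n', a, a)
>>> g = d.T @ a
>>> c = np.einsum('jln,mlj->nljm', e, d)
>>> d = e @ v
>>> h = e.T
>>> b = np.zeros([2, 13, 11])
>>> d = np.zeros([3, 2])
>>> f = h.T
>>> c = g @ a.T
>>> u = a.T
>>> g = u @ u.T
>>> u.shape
(19, 13)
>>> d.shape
(3, 2)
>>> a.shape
(13, 19)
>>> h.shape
(29, 3, 2)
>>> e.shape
(2, 3, 29)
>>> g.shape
(19, 19)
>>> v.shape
(29, 13)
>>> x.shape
(19,)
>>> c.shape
(2, 3, 13)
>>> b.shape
(2, 13, 11)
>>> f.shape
(2, 3, 29)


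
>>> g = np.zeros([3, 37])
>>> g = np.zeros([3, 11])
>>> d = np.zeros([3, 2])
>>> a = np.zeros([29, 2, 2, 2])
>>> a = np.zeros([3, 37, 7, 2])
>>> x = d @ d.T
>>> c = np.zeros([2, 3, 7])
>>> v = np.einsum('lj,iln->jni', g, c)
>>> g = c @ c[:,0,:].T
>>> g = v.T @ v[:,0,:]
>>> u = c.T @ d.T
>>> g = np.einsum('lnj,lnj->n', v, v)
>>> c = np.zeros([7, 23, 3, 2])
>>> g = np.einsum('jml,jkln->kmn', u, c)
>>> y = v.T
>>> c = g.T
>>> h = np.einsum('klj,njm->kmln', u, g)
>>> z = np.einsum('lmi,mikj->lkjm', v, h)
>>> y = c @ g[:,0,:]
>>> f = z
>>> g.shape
(23, 3, 2)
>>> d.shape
(3, 2)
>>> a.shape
(3, 37, 7, 2)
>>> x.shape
(3, 3)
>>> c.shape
(2, 3, 23)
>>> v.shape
(11, 7, 2)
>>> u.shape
(7, 3, 3)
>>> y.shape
(2, 3, 2)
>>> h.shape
(7, 2, 3, 23)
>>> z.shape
(11, 3, 23, 7)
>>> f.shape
(11, 3, 23, 7)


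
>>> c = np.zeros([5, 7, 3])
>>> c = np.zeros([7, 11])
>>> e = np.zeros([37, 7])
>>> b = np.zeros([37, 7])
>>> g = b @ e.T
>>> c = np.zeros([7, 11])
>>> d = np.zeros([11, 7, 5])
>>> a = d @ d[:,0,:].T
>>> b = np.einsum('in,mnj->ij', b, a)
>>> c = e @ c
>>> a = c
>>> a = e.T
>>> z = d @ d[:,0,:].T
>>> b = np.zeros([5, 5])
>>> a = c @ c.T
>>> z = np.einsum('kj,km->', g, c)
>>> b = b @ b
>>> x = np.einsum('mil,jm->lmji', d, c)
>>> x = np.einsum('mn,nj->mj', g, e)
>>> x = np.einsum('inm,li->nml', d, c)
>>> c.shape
(37, 11)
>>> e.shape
(37, 7)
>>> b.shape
(5, 5)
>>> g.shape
(37, 37)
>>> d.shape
(11, 7, 5)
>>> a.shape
(37, 37)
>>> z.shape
()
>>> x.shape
(7, 5, 37)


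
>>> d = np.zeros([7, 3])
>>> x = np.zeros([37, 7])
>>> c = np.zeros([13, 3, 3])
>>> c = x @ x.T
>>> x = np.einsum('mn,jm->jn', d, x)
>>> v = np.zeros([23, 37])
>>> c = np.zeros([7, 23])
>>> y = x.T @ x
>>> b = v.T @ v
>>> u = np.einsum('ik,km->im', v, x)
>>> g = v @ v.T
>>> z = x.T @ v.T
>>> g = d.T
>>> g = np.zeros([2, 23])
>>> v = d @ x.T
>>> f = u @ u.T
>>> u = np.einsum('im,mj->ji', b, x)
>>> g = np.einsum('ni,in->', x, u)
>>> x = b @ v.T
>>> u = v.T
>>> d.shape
(7, 3)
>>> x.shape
(37, 7)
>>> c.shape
(7, 23)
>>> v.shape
(7, 37)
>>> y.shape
(3, 3)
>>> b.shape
(37, 37)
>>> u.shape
(37, 7)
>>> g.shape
()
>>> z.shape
(3, 23)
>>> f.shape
(23, 23)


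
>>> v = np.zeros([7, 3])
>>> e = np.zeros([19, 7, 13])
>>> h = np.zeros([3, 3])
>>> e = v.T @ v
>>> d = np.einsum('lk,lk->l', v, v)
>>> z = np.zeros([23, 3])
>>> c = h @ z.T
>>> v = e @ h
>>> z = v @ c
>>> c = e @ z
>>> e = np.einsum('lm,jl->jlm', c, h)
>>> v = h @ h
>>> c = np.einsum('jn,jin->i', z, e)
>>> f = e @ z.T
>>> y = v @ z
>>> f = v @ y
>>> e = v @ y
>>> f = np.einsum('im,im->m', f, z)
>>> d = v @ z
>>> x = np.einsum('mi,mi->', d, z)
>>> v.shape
(3, 3)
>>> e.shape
(3, 23)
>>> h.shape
(3, 3)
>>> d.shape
(3, 23)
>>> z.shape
(3, 23)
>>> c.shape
(3,)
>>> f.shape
(23,)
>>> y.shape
(3, 23)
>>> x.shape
()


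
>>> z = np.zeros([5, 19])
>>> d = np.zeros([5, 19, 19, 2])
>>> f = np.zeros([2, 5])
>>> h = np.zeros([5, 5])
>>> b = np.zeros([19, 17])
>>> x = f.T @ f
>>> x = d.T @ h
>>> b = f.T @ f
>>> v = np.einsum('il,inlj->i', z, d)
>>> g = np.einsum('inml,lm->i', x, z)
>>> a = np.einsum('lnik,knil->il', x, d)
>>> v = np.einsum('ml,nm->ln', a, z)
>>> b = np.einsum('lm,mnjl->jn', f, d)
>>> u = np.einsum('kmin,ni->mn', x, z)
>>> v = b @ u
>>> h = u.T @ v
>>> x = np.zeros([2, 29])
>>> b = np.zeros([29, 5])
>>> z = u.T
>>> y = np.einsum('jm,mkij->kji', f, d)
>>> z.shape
(5, 19)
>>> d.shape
(5, 19, 19, 2)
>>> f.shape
(2, 5)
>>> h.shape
(5, 5)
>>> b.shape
(29, 5)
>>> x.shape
(2, 29)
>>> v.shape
(19, 5)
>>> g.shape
(2,)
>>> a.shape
(19, 2)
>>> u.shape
(19, 5)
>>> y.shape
(19, 2, 19)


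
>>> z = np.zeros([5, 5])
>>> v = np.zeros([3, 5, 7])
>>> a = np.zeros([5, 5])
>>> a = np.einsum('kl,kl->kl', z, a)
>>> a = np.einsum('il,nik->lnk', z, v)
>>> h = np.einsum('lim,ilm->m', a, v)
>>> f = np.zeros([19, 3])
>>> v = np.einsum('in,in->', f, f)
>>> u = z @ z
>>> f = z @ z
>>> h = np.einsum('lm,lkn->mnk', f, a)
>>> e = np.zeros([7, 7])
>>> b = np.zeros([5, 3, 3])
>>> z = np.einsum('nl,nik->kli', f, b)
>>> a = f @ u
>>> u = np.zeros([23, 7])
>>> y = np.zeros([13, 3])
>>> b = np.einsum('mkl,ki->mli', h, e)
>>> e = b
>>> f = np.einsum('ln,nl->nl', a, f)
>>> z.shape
(3, 5, 3)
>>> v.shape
()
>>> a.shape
(5, 5)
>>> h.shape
(5, 7, 3)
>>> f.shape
(5, 5)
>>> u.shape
(23, 7)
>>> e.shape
(5, 3, 7)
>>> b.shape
(5, 3, 7)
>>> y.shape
(13, 3)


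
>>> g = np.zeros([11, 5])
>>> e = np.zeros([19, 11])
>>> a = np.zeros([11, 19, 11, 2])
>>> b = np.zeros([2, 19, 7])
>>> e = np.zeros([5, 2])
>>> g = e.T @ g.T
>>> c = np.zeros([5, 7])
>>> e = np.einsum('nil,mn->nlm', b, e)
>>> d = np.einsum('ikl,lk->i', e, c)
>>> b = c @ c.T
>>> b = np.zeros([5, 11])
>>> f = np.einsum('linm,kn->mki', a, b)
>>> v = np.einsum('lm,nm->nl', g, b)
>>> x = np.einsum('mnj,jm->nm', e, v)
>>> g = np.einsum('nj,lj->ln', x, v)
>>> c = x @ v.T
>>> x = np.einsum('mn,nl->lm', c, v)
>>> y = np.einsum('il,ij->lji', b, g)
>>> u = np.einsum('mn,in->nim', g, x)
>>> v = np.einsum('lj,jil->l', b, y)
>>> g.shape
(5, 7)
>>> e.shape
(2, 7, 5)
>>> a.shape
(11, 19, 11, 2)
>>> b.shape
(5, 11)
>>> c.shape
(7, 5)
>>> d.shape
(2,)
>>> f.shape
(2, 5, 19)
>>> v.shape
(5,)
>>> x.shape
(2, 7)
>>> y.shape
(11, 7, 5)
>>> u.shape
(7, 2, 5)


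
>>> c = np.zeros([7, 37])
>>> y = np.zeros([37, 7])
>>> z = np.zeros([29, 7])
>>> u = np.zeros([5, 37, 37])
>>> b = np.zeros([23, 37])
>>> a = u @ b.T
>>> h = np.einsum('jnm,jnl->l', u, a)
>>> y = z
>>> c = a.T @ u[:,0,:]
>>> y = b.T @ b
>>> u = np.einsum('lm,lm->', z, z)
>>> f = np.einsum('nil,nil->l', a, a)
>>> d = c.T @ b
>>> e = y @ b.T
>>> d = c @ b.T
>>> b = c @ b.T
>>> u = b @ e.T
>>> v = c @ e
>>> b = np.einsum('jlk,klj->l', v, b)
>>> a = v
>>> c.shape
(23, 37, 37)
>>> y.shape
(37, 37)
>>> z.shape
(29, 7)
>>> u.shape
(23, 37, 37)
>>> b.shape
(37,)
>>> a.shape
(23, 37, 23)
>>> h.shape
(23,)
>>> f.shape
(23,)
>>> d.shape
(23, 37, 23)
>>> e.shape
(37, 23)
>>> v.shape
(23, 37, 23)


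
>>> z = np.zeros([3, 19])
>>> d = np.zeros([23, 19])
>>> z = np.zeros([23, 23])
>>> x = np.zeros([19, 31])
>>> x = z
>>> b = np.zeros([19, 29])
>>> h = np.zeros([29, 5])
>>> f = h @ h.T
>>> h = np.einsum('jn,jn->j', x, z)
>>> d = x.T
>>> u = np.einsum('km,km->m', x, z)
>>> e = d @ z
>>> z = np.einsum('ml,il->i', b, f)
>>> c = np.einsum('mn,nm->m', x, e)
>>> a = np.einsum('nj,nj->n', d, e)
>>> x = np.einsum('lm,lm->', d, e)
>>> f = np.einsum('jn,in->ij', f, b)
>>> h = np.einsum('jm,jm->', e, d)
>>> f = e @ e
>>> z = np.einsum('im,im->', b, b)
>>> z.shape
()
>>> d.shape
(23, 23)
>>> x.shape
()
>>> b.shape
(19, 29)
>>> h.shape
()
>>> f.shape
(23, 23)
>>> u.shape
(23,)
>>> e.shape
(23, 23)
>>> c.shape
(23,)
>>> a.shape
(23,)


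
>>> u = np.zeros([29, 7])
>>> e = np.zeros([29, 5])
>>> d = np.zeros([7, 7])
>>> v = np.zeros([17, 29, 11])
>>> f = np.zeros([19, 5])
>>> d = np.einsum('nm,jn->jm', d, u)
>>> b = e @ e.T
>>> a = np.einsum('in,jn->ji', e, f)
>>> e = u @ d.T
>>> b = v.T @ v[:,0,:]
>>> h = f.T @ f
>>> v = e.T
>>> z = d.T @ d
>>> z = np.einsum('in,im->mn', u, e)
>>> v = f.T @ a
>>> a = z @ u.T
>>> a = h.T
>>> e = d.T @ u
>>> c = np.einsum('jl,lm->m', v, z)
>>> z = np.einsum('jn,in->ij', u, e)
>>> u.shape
(29, 7)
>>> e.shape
(7, 7)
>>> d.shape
(29, 7)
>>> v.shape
(5, 29)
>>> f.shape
(19, 5)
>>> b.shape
(11, 29, 11)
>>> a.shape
(5, 5)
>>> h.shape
(5, 5)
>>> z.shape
(7, 29)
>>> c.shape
(7,)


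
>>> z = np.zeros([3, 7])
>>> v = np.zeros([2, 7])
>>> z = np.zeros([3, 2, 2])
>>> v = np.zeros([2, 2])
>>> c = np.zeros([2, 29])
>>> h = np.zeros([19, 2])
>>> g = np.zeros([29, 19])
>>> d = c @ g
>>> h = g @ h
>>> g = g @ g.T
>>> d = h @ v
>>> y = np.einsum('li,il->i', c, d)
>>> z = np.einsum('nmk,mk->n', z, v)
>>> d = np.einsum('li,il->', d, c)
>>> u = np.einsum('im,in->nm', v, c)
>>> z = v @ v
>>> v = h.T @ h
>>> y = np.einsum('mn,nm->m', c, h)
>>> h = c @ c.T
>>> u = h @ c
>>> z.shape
(2, 2)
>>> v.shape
(2, 2)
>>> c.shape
(2, 29)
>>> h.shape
(2, 2)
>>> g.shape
(29, 29)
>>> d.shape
()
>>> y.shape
(2,)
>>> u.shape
(2, 29)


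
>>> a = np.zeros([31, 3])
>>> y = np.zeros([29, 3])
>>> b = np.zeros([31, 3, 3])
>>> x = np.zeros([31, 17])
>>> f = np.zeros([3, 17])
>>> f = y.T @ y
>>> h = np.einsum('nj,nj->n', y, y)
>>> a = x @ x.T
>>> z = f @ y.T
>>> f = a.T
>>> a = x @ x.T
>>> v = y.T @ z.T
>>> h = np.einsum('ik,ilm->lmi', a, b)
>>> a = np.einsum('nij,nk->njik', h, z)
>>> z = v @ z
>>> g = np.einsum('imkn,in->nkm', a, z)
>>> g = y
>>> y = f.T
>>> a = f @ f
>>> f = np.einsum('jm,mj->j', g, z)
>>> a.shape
(31, 31)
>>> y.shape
(31, 31)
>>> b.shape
(31, 3, 3)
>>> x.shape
(31, 17)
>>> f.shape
(29,)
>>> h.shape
(3, 3, 31)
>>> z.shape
(3, 29)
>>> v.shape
(3, 3)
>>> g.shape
(29, 3)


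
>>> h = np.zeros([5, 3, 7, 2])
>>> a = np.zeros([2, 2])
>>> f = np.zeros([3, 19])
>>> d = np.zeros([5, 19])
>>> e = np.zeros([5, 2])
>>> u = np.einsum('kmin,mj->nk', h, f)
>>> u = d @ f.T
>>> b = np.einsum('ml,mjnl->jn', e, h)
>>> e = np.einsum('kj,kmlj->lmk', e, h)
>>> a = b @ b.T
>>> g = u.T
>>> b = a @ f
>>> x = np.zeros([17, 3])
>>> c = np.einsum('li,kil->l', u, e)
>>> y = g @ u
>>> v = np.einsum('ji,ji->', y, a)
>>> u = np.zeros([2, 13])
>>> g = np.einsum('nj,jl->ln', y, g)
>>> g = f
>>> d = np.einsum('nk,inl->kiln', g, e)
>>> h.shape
(5, 3, 7, 2)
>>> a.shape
(3, 3)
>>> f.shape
(3, 19)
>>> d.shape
(19, 7, 5, 3)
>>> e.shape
(7, 3, 5)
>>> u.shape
(2, 13)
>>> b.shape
(3, 19)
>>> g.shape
(3, 19)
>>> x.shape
(17, 3)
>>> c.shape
(5,)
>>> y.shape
(3, 3)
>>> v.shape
()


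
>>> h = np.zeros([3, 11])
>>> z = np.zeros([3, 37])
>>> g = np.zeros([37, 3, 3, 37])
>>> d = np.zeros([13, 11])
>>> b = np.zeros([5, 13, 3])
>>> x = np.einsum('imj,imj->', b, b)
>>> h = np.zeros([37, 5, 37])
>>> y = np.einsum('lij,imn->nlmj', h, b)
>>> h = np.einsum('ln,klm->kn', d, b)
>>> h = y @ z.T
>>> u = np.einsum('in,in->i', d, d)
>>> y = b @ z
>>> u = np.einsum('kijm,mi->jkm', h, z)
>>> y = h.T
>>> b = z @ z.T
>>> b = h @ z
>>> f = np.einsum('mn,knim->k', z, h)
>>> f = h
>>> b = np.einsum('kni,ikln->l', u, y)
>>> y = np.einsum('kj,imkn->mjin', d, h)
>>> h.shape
(3, 37, 13, 3)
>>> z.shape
(3, 37)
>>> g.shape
(37, 3, 3, 37)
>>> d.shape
(13, 11)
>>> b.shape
(37,)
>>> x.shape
()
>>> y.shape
(37, 11, 3, 3)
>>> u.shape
(13, 3, 3)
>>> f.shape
(3, 37, 13, 3)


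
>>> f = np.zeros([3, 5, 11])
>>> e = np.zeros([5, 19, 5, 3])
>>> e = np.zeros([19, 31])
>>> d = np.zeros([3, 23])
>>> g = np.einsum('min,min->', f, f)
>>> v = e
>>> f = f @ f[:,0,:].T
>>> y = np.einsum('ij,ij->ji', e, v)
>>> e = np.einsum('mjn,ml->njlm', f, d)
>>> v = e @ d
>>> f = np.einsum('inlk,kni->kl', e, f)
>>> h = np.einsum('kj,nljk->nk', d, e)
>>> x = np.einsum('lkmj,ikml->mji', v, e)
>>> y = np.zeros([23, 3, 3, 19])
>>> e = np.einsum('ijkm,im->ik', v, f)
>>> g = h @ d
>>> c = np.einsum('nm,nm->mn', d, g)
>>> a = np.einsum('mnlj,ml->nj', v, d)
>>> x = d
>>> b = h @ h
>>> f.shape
(3, 23)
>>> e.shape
(3, 23)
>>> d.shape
(3, 23)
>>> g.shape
(3, 23)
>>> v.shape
(3, 5, 23, 23)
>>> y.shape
(23, 3, 3, 19)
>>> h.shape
(3, 3)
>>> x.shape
(3, 23)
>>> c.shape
(23, 3)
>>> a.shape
(5, 23)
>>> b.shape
(3, 3)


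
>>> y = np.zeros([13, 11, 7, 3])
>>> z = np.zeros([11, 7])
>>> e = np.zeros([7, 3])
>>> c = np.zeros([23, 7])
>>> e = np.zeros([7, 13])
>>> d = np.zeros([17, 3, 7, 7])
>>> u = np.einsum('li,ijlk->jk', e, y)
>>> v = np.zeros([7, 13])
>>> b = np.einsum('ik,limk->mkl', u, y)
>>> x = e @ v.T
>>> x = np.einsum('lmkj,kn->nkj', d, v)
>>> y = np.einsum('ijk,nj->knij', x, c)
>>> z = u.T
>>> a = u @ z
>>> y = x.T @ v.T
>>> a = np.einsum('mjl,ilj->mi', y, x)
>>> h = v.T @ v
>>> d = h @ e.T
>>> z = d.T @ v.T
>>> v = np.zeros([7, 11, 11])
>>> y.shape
(7, 7, 7)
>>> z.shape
(7, 7)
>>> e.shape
(7, 13)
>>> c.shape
(23, 7)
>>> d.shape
(13, 7)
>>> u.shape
(11, 3)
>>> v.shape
(7, 11, 11)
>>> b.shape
(7, 3, 13)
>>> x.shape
(13, 7, 7)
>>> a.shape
(7, 13)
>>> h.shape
(13, 13)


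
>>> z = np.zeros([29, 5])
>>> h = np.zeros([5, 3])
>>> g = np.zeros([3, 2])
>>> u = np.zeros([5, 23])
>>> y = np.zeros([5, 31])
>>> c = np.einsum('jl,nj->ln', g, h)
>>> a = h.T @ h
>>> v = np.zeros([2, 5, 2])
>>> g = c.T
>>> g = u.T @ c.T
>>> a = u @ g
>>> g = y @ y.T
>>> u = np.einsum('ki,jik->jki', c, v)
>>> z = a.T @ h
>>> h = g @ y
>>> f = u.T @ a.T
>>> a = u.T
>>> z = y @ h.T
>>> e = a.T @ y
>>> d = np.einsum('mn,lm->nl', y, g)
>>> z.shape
(5, 5)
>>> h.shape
(5, 31)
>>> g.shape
(5, 5)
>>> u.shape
(2, 2, 5)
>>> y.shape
(5, 31)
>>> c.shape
(2, 5)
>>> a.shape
(5, 2, 2)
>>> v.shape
(2, 5, 2)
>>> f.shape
(5, 2, 5)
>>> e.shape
(2, 2, 31)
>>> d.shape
(31, 5)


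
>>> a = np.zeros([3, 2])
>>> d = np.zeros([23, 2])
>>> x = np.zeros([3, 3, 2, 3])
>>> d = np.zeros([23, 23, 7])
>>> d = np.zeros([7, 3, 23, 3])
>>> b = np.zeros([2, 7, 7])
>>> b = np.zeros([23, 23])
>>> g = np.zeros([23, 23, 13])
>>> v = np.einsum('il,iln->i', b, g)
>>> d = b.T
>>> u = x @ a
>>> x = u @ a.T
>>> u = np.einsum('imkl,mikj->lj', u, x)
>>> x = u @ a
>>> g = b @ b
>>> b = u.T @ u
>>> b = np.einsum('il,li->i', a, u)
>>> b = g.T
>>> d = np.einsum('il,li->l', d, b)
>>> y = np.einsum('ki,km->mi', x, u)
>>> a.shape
(3, 2)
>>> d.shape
(23,)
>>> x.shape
(2, 2)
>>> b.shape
(23, 23)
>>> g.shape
(23, 23)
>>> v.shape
(23,)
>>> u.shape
(2, 3)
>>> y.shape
(3, 2)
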